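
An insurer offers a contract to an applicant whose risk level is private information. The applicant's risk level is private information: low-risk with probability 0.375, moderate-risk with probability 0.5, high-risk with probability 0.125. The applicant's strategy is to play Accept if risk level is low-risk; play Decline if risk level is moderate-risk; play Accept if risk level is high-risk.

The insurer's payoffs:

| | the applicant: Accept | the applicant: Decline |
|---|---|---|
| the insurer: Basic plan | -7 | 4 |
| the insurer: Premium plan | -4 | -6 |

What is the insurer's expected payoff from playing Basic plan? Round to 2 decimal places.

Take the expectation over the applicant's risk level, weighting each type's action by its prior probability.
E[Basic plan] = 0.375·(-7) + 0.5·4 + 0.125·(-7) = (-2.625) + 2 + (-0.875) = -1.5

-1.50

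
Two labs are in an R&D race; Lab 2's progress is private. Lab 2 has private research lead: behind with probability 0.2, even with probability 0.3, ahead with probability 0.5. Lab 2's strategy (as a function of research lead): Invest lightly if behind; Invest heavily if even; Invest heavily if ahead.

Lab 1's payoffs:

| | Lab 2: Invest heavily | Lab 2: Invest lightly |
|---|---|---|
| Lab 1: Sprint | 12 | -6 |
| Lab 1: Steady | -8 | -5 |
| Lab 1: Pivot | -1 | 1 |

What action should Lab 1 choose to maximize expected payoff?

Sprint

E[Sprint] = 0.2·(-6) + 0.3·(12) + 0.5·(12) = 8.4
E[Steady] = 0.2·(-5) + 0.3·(-8) + 0.5·(-8) = -7.4
E[Pivot] = 0.2·(1) + 0.3·(-1) + 0.5·(-1) = -0.6
Best response: Sprint (8.4 is the largest).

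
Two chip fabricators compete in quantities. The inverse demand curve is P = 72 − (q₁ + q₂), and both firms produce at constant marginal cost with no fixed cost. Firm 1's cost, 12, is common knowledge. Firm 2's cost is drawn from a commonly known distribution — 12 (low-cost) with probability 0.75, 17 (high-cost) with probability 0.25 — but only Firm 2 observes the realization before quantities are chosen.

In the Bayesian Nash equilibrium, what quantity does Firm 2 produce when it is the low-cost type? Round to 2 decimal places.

Firm 2 with cost c maximizes (72 − (q₁+q₂) − c)·q₂, giving q₂(c) = (72 − c − q₁)/2.
E[c₂] = 0.75·12 + 0.25·17 = 13.25
Firm 1's FOC against E[q₂] yields q₁ = (72 − 2·12 + E[c₂])/3 = (72 − 24 + 13.25)/3 = 20.4167.
q₂(low-cost) = (72 − 12 − 20.4167)/2 = 19.7917.

19.79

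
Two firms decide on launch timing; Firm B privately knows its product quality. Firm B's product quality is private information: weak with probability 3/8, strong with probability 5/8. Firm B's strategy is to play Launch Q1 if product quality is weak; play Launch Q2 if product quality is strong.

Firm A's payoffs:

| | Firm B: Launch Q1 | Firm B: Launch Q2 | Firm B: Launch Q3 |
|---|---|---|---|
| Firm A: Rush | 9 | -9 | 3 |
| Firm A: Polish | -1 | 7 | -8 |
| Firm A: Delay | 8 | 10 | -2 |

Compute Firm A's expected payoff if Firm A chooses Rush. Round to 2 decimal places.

E[Rush] = 3/8·9 + 5/8·(-9) = 27/8 + (-45/8) = -9/4

-2.25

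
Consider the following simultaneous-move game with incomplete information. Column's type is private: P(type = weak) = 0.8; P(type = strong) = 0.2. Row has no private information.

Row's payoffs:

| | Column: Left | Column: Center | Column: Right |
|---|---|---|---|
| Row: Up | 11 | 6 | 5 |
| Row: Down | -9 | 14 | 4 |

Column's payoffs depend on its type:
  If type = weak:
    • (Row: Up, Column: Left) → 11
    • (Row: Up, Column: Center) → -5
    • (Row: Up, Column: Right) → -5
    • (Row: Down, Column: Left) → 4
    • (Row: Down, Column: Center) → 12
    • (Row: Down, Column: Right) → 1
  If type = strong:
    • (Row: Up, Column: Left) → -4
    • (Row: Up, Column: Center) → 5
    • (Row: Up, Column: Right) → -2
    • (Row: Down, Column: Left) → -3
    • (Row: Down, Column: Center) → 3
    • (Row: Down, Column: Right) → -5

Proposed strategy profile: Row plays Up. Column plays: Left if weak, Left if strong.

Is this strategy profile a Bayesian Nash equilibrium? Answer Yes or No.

No

Row plays Up: E[Up] = 0.8·(11) + 0.2·(11) = 11; E[Down] = -9. Best-responding. ✓
Column (type weak), facing Up: Left gives 11, Center gives -5, Right gives -5. Proposed Left is best. ✓
Column (type strong), facing Up: Left gives -4, Center gives 5, Right gives -2. Proposed Left is not best — profitable deviation exists. ✗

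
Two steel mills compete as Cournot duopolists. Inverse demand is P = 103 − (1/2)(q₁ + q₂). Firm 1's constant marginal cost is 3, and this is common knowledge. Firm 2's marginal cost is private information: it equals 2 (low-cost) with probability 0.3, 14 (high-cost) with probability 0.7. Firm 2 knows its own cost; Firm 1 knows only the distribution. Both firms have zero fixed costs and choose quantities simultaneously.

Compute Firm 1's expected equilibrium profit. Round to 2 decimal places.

2563.28

Type-c best response for Firm 2: q₂(c) = (103 − c) − q₁/2.
Firm 1 maximizes expected profit; its first-order condition is 103 − q₁ − (1/2)E[q₂] − 3 = 0.
Substituting E[q₂] and solving: E[c₂] = 10.4, so q₁ = (103 − 2·3 + 10.4)/(3/2) = 71.6.
E[P] = 103 − (1/2)·(q₁ + E[q₂]) = 38.8; Firm 1's expected profit = (E[P] − 3)·q₁ = (38.8 − 3)·71.6 = 2563.28.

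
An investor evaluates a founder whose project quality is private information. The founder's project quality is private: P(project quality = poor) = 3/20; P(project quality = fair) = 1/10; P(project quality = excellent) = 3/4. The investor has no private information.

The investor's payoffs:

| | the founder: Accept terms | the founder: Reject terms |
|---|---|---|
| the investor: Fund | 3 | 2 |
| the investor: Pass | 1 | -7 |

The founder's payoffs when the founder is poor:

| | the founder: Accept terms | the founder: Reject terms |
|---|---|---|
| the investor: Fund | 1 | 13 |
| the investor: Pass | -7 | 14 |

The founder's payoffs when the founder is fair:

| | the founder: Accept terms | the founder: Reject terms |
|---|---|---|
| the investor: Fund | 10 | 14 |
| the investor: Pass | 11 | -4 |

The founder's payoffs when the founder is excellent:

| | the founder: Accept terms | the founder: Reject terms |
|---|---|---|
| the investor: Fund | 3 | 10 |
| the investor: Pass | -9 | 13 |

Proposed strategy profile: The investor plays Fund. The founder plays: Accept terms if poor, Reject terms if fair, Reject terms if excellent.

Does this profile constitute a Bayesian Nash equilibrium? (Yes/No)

The investor plays Fund: E[Fund] = 3/20·(3) + 1/10·(2) + 3/4·(2) = 43/20; E[Pass] = -29/5. Best-responding. ✓
The founder (project quality poor), facing Fund: Accept terms gives 1, Reject terms gives 13. Proposed Accept terms is not best — profitable deviation exists. ✗
The founder (project quality fair), facing Fund: Accept terms gives 10, Reject terms gives 14. Proposed Reject terms is best. ✓
The founder (project quality excellent), facing Fund: Accept terms gives 3, Reject terms gives 10. Proposed Reject terms is best. ✓

No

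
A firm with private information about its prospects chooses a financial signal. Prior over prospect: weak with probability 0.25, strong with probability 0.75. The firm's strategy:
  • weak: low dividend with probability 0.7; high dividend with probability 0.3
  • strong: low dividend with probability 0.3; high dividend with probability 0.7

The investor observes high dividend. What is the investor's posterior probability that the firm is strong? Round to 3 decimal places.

0.875

P(high dividend) = 0.25·0.3 + 0.75·0.7 = 0.6
P(strong | high dividend) = (0.75·0.7) / 0.6 = 0.525 / 0.6 = 0.875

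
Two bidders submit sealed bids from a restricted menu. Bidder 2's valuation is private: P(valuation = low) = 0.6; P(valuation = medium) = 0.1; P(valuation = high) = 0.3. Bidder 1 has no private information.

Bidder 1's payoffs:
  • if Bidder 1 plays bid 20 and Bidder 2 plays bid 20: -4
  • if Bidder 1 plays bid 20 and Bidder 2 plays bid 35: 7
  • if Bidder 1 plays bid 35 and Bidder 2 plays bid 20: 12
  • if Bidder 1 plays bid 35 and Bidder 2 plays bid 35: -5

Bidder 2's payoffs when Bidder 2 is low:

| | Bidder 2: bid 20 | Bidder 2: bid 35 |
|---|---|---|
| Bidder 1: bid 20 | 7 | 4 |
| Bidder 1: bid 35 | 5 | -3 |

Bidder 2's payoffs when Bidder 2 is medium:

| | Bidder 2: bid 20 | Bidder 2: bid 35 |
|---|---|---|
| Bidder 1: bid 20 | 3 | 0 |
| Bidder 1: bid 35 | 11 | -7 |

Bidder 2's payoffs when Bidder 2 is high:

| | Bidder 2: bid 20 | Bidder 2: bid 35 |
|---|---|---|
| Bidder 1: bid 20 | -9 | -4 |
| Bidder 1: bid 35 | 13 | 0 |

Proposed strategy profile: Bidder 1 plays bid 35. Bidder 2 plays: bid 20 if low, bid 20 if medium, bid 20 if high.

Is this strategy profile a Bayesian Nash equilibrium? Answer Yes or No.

Bidder 1 plays bid 35: E[bid 35] = 0.6·(12) + 0.1·(12) + 0.3·(12) = 12; E[bid 20] = -4. Best-responding. ✓
Bidder 2 (valuation low), facing bid 35: bid 20 gives 5, bid 35 gives -3. Proposed bid 20 is best. ✓
Bidder 2 (valuation medium), facing bid 35: bid 20 gives 11, bid 35 gives -7. Proposed bid 20 is best. ✓
Bidder 2 (valuation high), facing bid 35: bid 20 gives 13, bid 35 gives 0. Proposed bid 20 is best. ✓

Yes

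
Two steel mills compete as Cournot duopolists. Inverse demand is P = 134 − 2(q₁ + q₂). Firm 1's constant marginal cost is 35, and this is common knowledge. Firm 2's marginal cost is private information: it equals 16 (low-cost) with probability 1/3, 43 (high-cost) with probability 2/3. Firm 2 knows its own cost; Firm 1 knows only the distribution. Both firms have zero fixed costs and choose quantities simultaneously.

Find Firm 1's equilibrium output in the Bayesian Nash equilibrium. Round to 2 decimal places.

16.33

Type-c best response for Firm 2: q₂(c) = (134 − c)/4 − q₁/2.
Firm 1 maximizes expected profit; its first-order condition is 134 − 4q₁ − 2E[q₂] − 35 = 0.
Substituting E[q₂] and solving: E[c₂] = 34, so q₁ = (134 − 2·35 + 34)/6 = 16.3333.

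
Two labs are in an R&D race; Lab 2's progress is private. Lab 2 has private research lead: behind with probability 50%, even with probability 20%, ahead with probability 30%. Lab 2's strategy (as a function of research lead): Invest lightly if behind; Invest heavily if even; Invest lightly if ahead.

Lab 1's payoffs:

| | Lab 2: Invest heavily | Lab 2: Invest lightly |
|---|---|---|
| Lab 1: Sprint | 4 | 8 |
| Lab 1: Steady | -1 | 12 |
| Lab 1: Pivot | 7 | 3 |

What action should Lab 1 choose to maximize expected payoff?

Compute Lab 1's expected payoff for each action, taking the expectation over Lab 2's type.
E[Sprint] = 0.5·(8) + 0.2·(4) + 0.3·(8) = 7.2
E[Steady] = 0.5·(12) + 0.2·(-1) + 0.3·(12) = 9.4
E[Pivot] = 0.5·(3) + 0.2·(7) + 0.3·(3) = 3.8
Best response: Steady (9.4 is the largest).

Steady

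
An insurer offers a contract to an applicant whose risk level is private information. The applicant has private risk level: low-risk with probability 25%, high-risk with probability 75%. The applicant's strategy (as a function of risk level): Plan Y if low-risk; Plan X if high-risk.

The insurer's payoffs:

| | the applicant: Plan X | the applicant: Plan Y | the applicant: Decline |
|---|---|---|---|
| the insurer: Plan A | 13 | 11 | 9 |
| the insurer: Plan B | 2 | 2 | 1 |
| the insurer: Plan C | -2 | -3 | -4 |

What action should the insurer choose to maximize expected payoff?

Compute the insurer's expected payoff for each action, taking the expectation over the applicant's type.
E[Plan A] = 0.25·(11) + 0.75·(13) = 12.5
E[Plan B] = 0.25·(2) + 0.75·(2) = 2
E[Plan C] = 0.25·(-3) + 0.75·(-2) = -2.25
Best response: Plan A (12.5 is the largest).

Plan A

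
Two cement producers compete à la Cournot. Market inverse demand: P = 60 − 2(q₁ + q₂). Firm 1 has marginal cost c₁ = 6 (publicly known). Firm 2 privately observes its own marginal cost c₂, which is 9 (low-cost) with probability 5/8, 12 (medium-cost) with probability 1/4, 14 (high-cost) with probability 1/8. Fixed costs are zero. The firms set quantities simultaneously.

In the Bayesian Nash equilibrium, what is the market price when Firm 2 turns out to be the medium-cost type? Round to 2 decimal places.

26.27

Type-c best response for Firm 2: q₂(c) = (60 − c)/4 − q₁/2.
Firm 1 maximizes expected profit; its first-order condition is 60 − 4q₁ − 2E[q₂] − 6 = 0.
Substituting E[q₂] and solving: E[c₂] = 10.375, so q₁ = (60 − 2·6 + 10.375)/6 = 9.72917.
q₂(medium-cost) = 7.13542, so P = 60 − 2·(9.72917 + 7.13542) = 26.2708.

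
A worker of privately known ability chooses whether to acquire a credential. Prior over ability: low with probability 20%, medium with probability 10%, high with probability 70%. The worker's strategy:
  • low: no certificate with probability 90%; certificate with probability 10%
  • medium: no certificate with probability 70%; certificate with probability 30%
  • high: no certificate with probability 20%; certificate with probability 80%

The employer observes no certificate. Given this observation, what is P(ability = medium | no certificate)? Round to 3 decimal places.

0.179

Apply Bayes' rule using the sender's strategy as the likelihood.
P(no certificate) = 0.2·0.9 + 0.1·0.7 + 0.7·0.2 = 0.39
P(medium | no certificate) = (0.1·0.7) / 0.39 = 0.07 / 0.39 = 0.179487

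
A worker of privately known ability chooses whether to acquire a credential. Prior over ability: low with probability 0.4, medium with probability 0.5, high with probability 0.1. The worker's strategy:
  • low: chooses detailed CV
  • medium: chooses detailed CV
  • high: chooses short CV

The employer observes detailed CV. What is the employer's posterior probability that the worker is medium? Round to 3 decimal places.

0.556

P(detailed CV) = 0.4·1 + 0.5·1 + 0.1·0 = 0.9
P(medium | detailed CV) = (0.5·1) / 0.9 = 0.5 / 0.9 = 0.555556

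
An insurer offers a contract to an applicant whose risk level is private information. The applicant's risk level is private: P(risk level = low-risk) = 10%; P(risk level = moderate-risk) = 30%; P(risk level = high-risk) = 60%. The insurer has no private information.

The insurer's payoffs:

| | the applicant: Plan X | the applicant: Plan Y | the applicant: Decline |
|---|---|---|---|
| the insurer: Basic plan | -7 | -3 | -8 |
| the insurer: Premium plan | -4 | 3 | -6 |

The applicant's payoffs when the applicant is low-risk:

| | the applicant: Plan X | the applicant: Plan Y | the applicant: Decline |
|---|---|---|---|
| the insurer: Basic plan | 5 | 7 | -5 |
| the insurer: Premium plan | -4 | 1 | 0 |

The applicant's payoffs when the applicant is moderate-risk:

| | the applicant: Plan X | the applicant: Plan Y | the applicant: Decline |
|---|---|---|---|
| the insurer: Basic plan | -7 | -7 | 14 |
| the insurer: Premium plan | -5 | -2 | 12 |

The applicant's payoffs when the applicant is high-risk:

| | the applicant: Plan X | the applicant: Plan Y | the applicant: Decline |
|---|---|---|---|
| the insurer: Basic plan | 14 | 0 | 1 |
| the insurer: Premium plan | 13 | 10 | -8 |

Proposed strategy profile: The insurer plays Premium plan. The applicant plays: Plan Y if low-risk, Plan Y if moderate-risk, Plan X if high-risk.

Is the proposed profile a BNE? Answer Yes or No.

No

The insurer plays Premium plan: E[Premium plan] = 0.1·(3) + 0.3·(3) + 0.6·(-4) = -1.2; E[Basic plan] = -5.4. Best-responding. ✓
The applicant (risk level low-risk), facing Premium plan: Plan X gives -4, Plan Y gives 1, Decline gives 0. Proposed Plan Y is best. ✓
The applicant (risk level moderate-risk), facing Premium plan: Plan X gives -5, Plan Y gives -2, Decline gives 12. Proposed Plan Y is not best — profitable deviation exists. ✗
The applicant (risk level high-risk), facing Premium plan: Plan X gives 13, Plan Y gives 10, Decline gives -8. Proposed Plan X is best. ✓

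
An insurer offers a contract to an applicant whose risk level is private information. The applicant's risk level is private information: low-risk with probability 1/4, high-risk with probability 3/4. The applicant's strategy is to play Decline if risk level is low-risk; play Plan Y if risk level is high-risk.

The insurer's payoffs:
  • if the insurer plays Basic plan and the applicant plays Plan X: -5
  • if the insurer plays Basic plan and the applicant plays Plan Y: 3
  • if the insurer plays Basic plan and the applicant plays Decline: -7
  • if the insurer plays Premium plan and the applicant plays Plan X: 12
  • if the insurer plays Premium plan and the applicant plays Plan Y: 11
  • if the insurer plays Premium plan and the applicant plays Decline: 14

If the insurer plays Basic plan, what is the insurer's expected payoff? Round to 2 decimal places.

0.50

Take the expectation over the applicant's risk level, weighting each type's action by its prior probability.
E[Basic plan] = 1/4·(-7) + 3/4·3 = (-7/4) + 9/4 = 1/2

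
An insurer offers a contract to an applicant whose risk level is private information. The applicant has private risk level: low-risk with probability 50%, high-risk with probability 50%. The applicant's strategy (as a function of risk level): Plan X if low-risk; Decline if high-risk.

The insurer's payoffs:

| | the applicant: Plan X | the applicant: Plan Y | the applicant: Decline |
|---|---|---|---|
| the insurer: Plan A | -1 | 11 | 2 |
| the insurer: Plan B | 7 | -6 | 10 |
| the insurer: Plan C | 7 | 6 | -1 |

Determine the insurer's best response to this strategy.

Plan B

E[Plan A] = 0.5·(-1) + 0.5·(2) = 0.5
E[Plan B] = 0.5·(7) + 0.5·(10) = 8.5
E[Plan C] = 0.5·(7) + 0.5·(-1) = 3
Best response: Plan B (8.5 is the largest).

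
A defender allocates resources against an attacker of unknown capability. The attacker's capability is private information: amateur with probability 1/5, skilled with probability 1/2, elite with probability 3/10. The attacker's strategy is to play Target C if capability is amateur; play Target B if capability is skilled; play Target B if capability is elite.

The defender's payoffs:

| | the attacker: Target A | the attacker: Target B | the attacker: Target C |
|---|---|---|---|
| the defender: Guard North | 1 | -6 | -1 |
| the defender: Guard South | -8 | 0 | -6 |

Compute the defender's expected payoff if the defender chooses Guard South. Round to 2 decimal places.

E[Guard South] = 1/5·(-6) + 1/2·0 + 3/10·0 = (-6/5) + 0 + 0 = -6/5

-1.20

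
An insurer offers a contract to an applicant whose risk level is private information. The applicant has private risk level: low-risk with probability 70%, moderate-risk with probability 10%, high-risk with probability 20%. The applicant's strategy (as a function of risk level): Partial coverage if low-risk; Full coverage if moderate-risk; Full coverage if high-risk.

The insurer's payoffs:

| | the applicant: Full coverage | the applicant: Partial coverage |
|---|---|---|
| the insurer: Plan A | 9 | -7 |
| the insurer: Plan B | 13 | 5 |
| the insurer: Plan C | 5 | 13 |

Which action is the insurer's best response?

Plan C

E[Plan A] = 0.7·(-7) + 0.1·(9) + 0.2·(9) = -2.2
E[Plan B] = 0.7·(5) + 0.1·(13) + 0.2·(13) = 7.4
E[Plan C] = 0.7·(13) + 0.1·(5) + 0.2·(5) = 10.6
Best response: Plan C (10.6 is the largest).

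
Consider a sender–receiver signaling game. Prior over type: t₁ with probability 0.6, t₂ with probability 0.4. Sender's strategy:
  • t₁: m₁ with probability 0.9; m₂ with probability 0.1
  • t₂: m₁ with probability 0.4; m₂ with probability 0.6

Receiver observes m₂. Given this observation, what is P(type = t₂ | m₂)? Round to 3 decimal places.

0.800

P(m₂) = 0.6·0.1 + 0.4·0.6 = 0.3
P(t₂ | m₂) = (0.4·0.6) / 0.3 = 0.24 / 0.3 = 0.8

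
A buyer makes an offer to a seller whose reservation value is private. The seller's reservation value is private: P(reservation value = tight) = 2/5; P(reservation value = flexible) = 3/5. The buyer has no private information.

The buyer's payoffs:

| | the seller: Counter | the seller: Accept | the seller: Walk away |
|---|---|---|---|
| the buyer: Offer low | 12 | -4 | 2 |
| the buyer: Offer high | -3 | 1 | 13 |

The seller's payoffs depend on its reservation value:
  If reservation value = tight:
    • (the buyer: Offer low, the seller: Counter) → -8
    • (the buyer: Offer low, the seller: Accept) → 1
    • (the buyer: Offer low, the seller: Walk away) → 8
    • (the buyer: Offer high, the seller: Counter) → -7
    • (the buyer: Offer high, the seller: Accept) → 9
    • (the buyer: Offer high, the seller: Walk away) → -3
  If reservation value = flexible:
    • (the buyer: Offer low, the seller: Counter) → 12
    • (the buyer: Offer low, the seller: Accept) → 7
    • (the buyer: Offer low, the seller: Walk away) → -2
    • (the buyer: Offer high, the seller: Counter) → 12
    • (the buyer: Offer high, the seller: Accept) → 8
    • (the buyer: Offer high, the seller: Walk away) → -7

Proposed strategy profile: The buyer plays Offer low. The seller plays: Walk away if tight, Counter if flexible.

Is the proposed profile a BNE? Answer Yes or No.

Yes

The buyer plays Offer low: E[Offer low] = 2/5·(2) + 3/5·(12) = 8; E[Offer high] = 17/5. Best-responding. ✓
The seller (reservation value tight), facing Offer low: Counter gives -8, Accept gives 1, Walk away gives 8. Proposed Walk away is best. ✓
The seller (reservation value flexible), facing Offer low: Counter gives 12, Accept gives 7, Walk away gives -2. Proposed Counter is best. ✓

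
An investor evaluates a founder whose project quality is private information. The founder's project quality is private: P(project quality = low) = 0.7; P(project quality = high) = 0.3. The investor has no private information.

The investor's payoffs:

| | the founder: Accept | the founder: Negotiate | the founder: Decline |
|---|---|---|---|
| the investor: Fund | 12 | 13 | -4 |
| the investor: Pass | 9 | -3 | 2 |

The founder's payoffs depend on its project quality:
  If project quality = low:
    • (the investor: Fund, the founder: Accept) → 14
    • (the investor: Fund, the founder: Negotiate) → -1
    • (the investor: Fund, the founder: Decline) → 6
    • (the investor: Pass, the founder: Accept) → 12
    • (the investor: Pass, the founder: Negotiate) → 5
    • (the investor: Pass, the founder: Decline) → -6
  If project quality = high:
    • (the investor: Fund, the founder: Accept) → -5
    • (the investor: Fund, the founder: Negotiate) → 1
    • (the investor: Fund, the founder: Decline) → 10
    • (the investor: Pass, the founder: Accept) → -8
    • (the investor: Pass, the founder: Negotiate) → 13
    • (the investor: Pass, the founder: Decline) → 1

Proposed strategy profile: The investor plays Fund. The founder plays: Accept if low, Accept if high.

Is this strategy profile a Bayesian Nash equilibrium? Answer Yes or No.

No

A profile is a BNE iff every type of every player is best-responding given beliefs about the other side.
The investor plays Fund: E[Fund] = 0.7·(12) + 0.3·(12) = 12; E[Pass] = 9. Best-responding. ✓
The founder (project quality low), facing Fund: Accept gives 14, Negotiate gives -1, Decline gives 6. Proposed Accept is best. ✓
The founder (project quality high), facing Fund: Accept gives -5, Negotiate gives 1, Decline gives 10. Proposed Accept is not best — profitable deviation exists. ✗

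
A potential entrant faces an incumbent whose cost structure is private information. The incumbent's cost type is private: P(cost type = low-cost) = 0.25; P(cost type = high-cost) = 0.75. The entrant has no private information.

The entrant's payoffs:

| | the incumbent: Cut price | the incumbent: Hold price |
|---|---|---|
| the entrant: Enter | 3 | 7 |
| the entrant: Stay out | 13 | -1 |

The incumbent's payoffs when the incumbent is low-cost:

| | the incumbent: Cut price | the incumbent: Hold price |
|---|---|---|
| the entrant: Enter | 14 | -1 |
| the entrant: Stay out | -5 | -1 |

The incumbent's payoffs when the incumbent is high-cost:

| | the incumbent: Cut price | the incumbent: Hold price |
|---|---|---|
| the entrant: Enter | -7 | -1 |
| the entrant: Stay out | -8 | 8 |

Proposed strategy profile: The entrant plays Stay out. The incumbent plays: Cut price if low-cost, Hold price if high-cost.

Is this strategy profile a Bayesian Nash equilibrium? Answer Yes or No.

No

The entrant plays Stay out: E[Stay out] = 0.25·(13) + 0.75·(-1) = 2.5; E[Enter] = 6. Not best-responding. ✗
The incumbent (cost type low-cost), facing Stay out: Cut price gives -5, Hold price gives -1. Proposed Cut price is not best — profitable deviation exists. ✗
The incumbent (cost type high-cost), facing Stay out: Cut price gives -8, Hold price gives 8. Proposed Hold price is best. ✓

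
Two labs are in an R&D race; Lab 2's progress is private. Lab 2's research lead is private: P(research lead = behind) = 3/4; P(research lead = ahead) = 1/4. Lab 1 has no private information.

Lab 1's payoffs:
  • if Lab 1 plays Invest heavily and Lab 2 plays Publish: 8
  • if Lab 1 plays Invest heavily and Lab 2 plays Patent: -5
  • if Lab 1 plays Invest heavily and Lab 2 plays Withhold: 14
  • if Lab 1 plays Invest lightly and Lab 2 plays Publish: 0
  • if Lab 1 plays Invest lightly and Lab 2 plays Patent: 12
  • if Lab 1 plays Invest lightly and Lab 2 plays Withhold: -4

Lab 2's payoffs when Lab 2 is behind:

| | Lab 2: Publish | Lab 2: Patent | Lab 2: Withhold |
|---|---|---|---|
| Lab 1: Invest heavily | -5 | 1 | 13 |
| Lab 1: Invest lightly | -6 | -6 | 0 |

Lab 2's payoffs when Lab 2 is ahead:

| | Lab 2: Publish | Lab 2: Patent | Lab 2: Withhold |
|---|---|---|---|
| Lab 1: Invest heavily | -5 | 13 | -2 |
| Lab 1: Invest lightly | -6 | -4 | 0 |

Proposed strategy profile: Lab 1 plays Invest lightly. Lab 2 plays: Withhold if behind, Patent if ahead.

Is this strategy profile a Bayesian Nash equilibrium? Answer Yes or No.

No

Lab 1 plays Invest lightly: E[Invest lightly] = 3/4·(-4) + 1/4·(12) = 0; E[Invest heavily] = 37/4. Not best-responding. ✗
Lab 2 (research lead behind), facing Invest lightly: Publish gives -6, Patent gives -6, Withhold gives 0. Proposed Withhold is best. ✓
Lab 2 (research lead ahead), facing Invest lightly: Publish gives -6, Patent gives -4, Withhold gives 0. Proposed Patent is not best — profitable deviation exists. ✗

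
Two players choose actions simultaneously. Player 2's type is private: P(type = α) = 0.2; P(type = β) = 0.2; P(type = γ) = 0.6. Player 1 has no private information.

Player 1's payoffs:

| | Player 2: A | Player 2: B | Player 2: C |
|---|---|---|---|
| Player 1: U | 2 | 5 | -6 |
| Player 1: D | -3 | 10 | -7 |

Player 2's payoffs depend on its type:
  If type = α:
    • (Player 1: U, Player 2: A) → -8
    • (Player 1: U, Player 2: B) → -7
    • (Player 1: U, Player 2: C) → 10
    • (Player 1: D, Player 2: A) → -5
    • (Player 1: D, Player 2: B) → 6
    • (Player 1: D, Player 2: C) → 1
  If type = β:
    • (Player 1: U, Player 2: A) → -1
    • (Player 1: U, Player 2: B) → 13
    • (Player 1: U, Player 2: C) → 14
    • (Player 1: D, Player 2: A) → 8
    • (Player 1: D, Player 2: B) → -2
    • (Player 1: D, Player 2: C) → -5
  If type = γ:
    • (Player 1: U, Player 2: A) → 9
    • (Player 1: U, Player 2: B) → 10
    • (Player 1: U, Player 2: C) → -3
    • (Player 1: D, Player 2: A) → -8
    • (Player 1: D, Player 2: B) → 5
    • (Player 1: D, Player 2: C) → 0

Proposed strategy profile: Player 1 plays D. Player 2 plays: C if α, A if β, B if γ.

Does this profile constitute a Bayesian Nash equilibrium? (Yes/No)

Player 1 plays D: E[D] = 0.2·(-7) + 0.2·(-3) + 0.6·(10) = 4; E[U] = 2.2. Best-responding. ✓
Player 2 (type α), facing D: A gives -5, B gives 6, C gives 1. Proposed C is not best — profitable deviation exists. ✗
Player 2 (type β), facing D: A gives 8, B gives -2, C gives -5. Proposed A is best. ✓
Player 2 (type γ), facing D: A gives -8, B gives 5, C gives 0. Proposed B is best. ✓

No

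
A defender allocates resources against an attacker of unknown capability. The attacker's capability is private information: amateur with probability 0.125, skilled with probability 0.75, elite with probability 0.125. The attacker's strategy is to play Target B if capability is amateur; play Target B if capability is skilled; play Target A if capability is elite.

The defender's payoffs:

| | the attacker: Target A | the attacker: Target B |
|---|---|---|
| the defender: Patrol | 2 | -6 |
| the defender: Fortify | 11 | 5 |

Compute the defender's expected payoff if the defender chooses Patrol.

-5

E[Patrol] = 0.125·(-6) + 0.75·(-6) + 0.125·2 = (-0.75) + (-4.5) + 0.25 = -5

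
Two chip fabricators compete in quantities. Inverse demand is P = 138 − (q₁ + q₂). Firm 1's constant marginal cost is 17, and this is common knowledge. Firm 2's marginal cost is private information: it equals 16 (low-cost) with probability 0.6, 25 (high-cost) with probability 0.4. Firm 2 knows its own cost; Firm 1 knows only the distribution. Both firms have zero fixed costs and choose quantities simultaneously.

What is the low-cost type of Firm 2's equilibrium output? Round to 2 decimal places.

Firm 2 with cost c maximizes (138 − (q₁+q₂) − c)·q₂, giving q₂(c) = (138 − c − q₁)/2.
E[c₂] = 0.6·16 + 0.4·25 = 19.6
Firm 1's FOC against E[q₂] yields q₁ = (138 − 2·17 + E[c₂])/3 = (138 − 34 + 19.6)/3 = 41.2.
q₂(low-cost) = (138 − 16 − 41.2)/2 = 40.4.

40.40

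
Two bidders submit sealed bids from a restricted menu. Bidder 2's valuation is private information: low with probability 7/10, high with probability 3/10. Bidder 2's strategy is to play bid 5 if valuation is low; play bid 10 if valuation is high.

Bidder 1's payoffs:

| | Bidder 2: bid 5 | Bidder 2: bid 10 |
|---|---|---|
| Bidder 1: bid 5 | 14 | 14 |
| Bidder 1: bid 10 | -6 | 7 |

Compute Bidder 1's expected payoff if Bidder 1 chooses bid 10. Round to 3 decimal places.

-2.100

Take the expectation over Bidder 2's valuation, weighting each type's action by its prior probability.
E[bid 10] = 7/10·(-6) + 3/10·7 = (-21/5) + 21/10 = -21/10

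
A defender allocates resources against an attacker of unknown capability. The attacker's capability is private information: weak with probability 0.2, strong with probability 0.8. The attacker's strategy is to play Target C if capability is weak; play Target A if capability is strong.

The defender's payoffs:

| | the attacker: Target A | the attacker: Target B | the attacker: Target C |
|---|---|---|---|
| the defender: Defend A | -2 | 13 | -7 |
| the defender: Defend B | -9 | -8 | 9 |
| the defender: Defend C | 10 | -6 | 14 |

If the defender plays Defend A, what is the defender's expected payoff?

E[Defend A] = 0.2·(-7) + 0.8·(-2) = (-1.4) + (-1.6) = -3

-3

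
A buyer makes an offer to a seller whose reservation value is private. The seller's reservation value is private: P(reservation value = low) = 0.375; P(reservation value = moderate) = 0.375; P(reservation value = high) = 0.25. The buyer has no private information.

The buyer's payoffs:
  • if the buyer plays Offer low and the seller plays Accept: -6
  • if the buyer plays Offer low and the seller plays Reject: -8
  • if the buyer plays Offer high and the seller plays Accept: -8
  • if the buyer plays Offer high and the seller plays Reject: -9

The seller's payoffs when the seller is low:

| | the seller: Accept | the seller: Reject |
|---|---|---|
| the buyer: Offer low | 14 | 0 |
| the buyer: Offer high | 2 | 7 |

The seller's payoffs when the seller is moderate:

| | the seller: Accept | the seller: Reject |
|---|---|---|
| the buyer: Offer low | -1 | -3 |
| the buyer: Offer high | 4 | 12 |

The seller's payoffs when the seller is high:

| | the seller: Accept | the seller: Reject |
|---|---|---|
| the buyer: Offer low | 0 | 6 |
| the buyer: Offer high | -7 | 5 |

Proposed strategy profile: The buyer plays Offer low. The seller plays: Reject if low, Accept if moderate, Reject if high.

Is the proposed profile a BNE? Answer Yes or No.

The buyer plays Offer low: E[Offer low] = 0.375·(-8) + 0.375·(-6) + 0.25·(-8) = -7.25; E[Offer high] = -8.625. Best-responding. ✓
The seller (reservation value low), facing Offer low: Accept gives 14, Reject gives 0. Proposed Reject is not best — profitable deviation exists. ✗
The seller (reservation value moderate), facing Offer low: Accept gives -1, Reject gives -3. Proposed Accept is best. ✓
The seller (reservation value high), facing Offer low: Accept gives 0, Reject gives 6. Proposed Reject is best. ✓

No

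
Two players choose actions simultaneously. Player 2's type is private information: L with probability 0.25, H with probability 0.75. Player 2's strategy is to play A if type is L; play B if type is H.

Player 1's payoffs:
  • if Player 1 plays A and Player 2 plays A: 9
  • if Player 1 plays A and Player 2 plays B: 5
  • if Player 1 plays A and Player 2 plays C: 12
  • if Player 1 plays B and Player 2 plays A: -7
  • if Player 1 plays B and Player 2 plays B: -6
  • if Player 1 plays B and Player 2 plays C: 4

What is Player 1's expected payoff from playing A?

6

E[A] = 0.25·9 + 0.75·5 = 2.25 + 3.75 = 6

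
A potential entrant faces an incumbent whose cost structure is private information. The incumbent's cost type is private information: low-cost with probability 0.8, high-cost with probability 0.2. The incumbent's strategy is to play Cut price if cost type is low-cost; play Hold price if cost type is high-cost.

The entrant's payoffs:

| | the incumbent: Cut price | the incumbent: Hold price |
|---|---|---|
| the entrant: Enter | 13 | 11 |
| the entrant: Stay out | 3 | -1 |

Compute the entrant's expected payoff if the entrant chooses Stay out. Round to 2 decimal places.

E[Stay out] = 0.8·3 + 0.2·(-1) = 2.4 + (-0.2) = 2.2

2.20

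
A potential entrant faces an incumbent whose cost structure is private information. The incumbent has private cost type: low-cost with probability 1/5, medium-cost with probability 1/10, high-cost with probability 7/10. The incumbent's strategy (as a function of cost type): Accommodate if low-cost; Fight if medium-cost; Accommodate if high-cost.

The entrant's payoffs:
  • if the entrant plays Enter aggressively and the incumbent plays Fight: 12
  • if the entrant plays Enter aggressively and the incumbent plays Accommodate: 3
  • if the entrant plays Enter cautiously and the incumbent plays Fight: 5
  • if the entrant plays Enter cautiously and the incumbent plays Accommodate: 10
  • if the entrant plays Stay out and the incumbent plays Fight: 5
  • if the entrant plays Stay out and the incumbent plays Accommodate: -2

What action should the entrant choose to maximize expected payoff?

Enter cautiously

Compute the entrant's expected payoff for each action, taking the expectation over the incumbent's type.
E[Enter aggressively] = 1/5·(3) + 1/10·(12) + 7/10·(3) = 39/10
E[Enter cautiously] = 1/5·(10) + 1/10·(5) + 7/10·(10) = 19/2
E[Stay out] = 1/5·(-2) + 1/10·(5) + 7/10·(-2) = -13/10
Best response: Enter cautiously (19/2 is the largest).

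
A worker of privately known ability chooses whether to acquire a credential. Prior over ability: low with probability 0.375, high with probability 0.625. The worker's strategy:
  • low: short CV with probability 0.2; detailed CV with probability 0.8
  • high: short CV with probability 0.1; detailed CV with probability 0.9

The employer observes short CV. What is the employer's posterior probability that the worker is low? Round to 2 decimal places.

0.55

Apply Bayes' rule using the sender's strategy as the likelihood.
P(short CV) = 0.375·0.2 + 0.625·0.1 = 0.1375
P(low | short CV) = (0.375·0.2) / 0.1375 = 0.075 / 0.1375 = 0.545455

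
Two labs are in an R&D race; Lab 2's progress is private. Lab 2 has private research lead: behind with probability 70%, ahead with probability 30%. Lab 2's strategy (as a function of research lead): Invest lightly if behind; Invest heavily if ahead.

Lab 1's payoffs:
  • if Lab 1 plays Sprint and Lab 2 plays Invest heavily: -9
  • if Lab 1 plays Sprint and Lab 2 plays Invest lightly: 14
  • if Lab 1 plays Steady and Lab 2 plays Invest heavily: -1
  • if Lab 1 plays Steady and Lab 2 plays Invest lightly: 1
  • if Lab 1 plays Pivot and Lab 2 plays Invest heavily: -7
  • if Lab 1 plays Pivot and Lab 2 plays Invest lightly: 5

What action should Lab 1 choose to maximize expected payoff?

E[Sprint] = 0.7·(14) + 0.3·(-9) = 7.1
E[Steady] = 0.7·(1) + 0.3·(-1) = 0.4
E[Pivot] = 0.7·(5) + 0.3·(-7) = 1.4
Best response: Sprint (7.1 is the largest).

Sprint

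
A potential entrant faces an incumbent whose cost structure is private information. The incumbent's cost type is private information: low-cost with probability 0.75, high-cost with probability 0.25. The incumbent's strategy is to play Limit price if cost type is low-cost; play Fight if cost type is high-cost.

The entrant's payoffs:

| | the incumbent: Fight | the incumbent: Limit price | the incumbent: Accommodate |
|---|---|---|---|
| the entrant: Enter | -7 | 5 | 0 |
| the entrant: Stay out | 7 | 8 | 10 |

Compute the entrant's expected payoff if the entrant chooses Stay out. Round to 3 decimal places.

7.750

Take the expectation over the incumbent's cost type, weighting each type's action by its prior probability.
E[Stay out] = 0.75·8 + 0.25·7 = 6 + 1.75 = 7.75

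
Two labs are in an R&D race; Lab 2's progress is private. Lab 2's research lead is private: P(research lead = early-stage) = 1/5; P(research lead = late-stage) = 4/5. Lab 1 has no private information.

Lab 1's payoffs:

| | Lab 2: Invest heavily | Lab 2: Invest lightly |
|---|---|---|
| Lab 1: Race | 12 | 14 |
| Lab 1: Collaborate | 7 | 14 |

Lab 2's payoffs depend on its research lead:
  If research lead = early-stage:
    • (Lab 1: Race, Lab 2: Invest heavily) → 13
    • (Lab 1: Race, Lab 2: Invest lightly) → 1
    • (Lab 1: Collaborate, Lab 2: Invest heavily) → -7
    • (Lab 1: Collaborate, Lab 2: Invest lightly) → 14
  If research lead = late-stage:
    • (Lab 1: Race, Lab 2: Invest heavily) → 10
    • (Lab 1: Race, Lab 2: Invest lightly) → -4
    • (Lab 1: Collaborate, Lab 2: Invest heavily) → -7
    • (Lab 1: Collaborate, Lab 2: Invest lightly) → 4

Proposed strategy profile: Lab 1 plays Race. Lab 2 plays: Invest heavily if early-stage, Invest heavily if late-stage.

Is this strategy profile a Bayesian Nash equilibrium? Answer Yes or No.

Lab 1 plays Race: E[Race] = 1/5·(12) + 4/5·(12) = 12; E[Collaborate] = 7. Best-responding. ✓
Lab 2 (research lead early-stage), facing Race: Invest heavily gives 13, Invest lightly gives 1. Proposed Invest heavily is best. ✓
Lab 2 (research lead late-stage), facing Race: Invest heavily gives 10, Invest lightly gives -4. Proposed Invest heavily is best. ✓

Yes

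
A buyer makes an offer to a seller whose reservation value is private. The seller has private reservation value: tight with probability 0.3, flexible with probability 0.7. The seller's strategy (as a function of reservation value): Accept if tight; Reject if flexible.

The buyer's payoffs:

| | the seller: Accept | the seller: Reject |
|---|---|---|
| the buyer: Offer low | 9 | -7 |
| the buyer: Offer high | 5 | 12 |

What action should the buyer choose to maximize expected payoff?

E[Offer low] = 0.3·(9) + 0.7·(-7) = -2.2
E[Offer high] = 0.3·(5) + 0.7·(12) = 9.9
Best response: Offer high (9.9 is the largest).

Offer high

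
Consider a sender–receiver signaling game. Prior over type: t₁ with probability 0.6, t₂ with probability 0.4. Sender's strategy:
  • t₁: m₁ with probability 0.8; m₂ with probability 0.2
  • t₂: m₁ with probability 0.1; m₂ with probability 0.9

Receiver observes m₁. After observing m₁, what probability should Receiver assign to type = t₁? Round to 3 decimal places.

P(m₁) = 0.6·0.8 + 0.4·0.1 = 0.52
P(t₁ | m₁) = (0.6·0.8) / 0.52 = 0.48 / 0.52 = 0.923077

0.923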